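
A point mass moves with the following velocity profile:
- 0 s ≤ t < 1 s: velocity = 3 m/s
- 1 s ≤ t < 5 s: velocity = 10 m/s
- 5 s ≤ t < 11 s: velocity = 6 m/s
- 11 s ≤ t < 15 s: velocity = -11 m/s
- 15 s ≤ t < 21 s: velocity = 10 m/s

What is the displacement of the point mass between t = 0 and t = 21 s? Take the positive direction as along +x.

Displacement is the signed area under the v-t curve.
0–1 s: 3 × 1 = 3 m
1–5 s: 10 × 4 = 40 m
5–11 s: 6 × 6 = 36 m
11–15 s: -11 × 4 = -44 m
15–21 s: 10 × 6 = 60 m
Net displacement = 95 m

95 m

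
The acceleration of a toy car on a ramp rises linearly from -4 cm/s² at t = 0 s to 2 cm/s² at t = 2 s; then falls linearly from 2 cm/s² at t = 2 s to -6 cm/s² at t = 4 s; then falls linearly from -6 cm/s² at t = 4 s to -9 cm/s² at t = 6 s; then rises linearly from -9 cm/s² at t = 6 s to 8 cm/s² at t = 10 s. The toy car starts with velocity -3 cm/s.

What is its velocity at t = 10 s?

-26 cm/s

Δv equals the area under the a-t graph; then v = v₀ + Δv.
0–2 s: ½(-4 + 2)(2) = -2 cm/s
2–4 s: ½(2 + -6)(2) = -4 cm/s
4–6 s: ½(-6 + -9)(2) = -15 cm/s
6–10 s: ½(-9 + 8)(4) = -2 cm/s
Δv = -23 cm/s, so v(10) = -3 + (-23) = -26 cm/s.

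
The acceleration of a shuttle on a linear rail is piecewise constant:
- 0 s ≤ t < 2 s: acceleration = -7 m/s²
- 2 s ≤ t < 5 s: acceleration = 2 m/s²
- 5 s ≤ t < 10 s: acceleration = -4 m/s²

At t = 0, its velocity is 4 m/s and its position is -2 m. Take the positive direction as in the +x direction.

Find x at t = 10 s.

On each constant-a segment, Δv = aΔt and Δx = v₀Δt + ½aΔt²; chain segment to segment.
0–2 s: v starts 4 m/s; Δx = 4·2 + ½·-7·2² = -6 m; v ends -10 m/s.
2–5 s: v starts -10 m/s; Δx = -10·3 + ½·2·3² = -21 m; v ends -4 m/s.
5–10 s: v starts -4 m/s; Δx = -4·5 + ½·-4·5² = -70 m; v ends -24 m/s.
x(10) = -2 + Σ Δx = -99 m.

-99 m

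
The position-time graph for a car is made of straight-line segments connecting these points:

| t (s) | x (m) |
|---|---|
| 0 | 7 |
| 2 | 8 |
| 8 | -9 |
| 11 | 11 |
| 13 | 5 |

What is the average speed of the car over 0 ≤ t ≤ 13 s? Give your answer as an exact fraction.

Average speed = (total path length)/(elapsed time); on a piecewise-linear x-t graph the path length is Σ|Δx|.
0–2 s: |Δx| = |8 − 7| = 1 m
2–8 s: |Δx| = |-9 − 8| = 17 m
8–11 s: |Δx| = |11 − -9| = 20 m
11–13 s: |Δx| = |5 − 11| = 6 m
Total path = 44 m; average speed = 44/13 = 44/13 m/s.

44/13 m/s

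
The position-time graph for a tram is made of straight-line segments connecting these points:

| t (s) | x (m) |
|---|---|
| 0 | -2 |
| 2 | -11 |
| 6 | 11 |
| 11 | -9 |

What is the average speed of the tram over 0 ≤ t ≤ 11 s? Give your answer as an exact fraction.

51/11 m/s

Average speed = (total path length)/(elapsed time); on a piecewise-linear x-t graph the path length is Σ|Δx|.
0–2 s: |Δx| = |-11 − -2| = 9 m
2–6 s: |Δx| = |11 − -11| = 22 m
6–11 s: |Δx| = |-9 − 11| = 20 m
Total path = 51 m; average speed = 51/11 = 51/11 m/s.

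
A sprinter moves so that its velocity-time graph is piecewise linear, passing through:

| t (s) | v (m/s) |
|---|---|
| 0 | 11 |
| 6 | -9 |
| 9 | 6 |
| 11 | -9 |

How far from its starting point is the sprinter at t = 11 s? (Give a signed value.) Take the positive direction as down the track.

-1.5 m

Net displacement equals the area under the velocity-time graph (areas below the axis count negative).
0–6 s: ½(11 + -9)(6) = 6 m
6–9 s: ½(-9 + 6)(3) = -4.5 m
9–11 s: ½(6 + -9)(2) = -3 m
Net displacement = -1.5 m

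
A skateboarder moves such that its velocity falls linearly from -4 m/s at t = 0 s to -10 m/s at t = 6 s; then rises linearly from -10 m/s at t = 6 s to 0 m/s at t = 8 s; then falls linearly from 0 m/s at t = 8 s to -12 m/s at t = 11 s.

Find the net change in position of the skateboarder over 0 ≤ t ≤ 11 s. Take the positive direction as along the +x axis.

-70 m

Net displacement equals the area under the velocity-time graph (areas below the axis count negative).
0–6 s: ½(-4 + -10)(6) = -42 m
6–8 s: ½(-10 + 0)(2) = -10 m
8–11 s: ½(0 + -12)(3) = -18 m
Net displacement = -70 m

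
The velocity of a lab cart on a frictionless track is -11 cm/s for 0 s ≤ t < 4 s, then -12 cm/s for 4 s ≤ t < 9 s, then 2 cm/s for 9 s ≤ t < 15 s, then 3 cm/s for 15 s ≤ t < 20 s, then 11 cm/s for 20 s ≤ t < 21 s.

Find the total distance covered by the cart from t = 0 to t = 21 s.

Total distance travelled is ∫|v| dt — sum the magnitudes of each area piece.
0–4 s: |-11| × 4 = 44 cm
4–9 s: |-12| × 5 = 60 cm
9–15 s: |2| × 6 = 12 cm
15–20 s: |3| × 5 = 15 cm
20–21 s: |11| × 1 = 11 cm
Total distance = 142 cm

142 cm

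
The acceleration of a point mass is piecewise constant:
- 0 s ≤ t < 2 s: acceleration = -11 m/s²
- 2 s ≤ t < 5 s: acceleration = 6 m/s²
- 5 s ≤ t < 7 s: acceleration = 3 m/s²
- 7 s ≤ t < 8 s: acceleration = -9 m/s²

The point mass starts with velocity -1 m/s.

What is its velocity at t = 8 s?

-8 m/s

Δv equals the area under the a-t graph; then v = v₀ + Δv.
0–2 s: -11 × 2 = -22 m/s
2–5 s: 6 × 3 = 18 m/s
5–7 s: 3 × 2 = 6 m/s
7–8 s: -9 × 1 = -9 m/s
Δv = -7 m/s, so v(8) = -1 + (-7) = -8 m/s.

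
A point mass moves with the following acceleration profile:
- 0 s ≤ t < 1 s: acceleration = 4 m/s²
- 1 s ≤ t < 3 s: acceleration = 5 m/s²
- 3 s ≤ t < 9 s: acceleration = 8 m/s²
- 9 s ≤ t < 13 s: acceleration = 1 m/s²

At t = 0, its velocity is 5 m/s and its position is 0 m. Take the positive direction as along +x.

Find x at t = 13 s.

On each constant-a segment, Δv = aΔt and Δx = v₀Δt + ½aΔt²; chain segment to segment.
0–1 s: v starts 5 m/s; Δx = 5·1 + ½·4·1² = 7 m; v ends 9 m/s.
1–3 s: v starts 9 m/s; Δx = 9·2 + ½·5·2² = 28 m; v ends 19 m/s.
3–9 s: v starts 19 m/s; Δx = 19·6 + ½·8·6² = 258 m; v ends 67 m/s.
9–13 s: v starts 67 m/s; Δx = 67·4 + ½·1·4² = 276 m; v ends 71 m/s.
x(13) = 0 + Σ Δx = 569 m.

569 m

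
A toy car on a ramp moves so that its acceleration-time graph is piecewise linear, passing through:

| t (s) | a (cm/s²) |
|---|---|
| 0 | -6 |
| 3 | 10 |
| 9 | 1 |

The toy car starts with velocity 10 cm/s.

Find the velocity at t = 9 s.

49 cm/s

Δv equals the area under the a-t graph; then v = v₀ + Δv.
0–3 s: ½(-6 + 10)(3) = 6 cm/s
3–9 s: ½(10 + 1)(6) = 33 cm/s
Δv = 39 cm/s, so v(9) = 10 + (39) = 49 cm/s.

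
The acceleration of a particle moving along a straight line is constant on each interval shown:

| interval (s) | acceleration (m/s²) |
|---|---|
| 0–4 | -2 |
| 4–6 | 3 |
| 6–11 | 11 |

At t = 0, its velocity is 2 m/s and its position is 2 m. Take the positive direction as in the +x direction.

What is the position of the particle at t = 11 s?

On each constant-a segment, Δv = aΔt and Δx = v₀Δt + ½aΔt²; chain segment to segment.
0–4 s: v starts 2 m/s; Δx = 2·4 + ½·-2·4² = -8 m; v ends -6 m/s.
4–6 s: v starts -6 m/s; Δx = -6·2 + ½·3·2² = -6 m; v ends 0 m/s.
6–11 s: v starts 0 m/s; Δx = 0·5 + ½·11·5² = 137.5 m; v ends 55 m/s.
x(11) = 2 + Σ Δx = 125.5 m.

125.5 m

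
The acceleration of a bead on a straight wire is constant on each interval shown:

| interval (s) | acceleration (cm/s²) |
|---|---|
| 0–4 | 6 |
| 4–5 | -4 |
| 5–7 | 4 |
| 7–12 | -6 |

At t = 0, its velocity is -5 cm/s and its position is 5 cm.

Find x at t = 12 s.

On each constant-a segment, Δv = aΔt and Δx = v₀Δt + ½aΔt²; chain segment to segment.
0–4 s: v starts -5 cm/s; Δx = -5·4 + ½·6·4² = 28 cm; v ends 19 cm/s.
4–5 s: v starts 19 cm/s; Δx = 19·1 + ½·-4·1² = 17 cm; v ends 15 cm/s.
5–7 s: v starts 15 cm/s; Δx = 15·2 + ½·4·2² = 38 cm; v ends 23 cm/s.
7–12 s: v starts 23 cm/s; Δx = 23·5 + ½·-6·5² = 40 cm; v ends -7 cm/s.
x(12) = 5 + Σ Δx = 128 cm.

128 cm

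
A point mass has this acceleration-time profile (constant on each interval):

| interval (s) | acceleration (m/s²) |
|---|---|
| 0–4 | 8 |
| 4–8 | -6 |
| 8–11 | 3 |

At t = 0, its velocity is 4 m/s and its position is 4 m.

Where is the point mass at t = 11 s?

On each constant-a segment, Δv = aΔt and Δx = v₀Δt + ½aΔt²; chain segment to segment.
0–4 s: v starts 4 m/s; Δx = 4·4 + ½·8·4² = 80 m; v ends 36 m/s.
4–8 s: v starts 36 m/s; Δx = 36·4 + ½·-6·4² = 96 m; v ends 12 m/s.
8–11 s: v starts 12 m/s; Δx = 12·3 + ½·3·3² = 49.5 m; v ends 21 m/s.
x(11) = 4 + Σ Δx = 229.5 m.

229.5 m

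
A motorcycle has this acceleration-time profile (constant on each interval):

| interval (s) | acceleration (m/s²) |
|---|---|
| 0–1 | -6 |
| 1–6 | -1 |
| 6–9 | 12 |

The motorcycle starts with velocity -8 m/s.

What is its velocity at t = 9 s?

17 m/s

Δv equals the area under the a-t graph; then v = v₀ + Δv.
0–1 s: -6 × 1 = -6 m/s
1–6 s: -1 × 5 = -5 m/s
6–9 s: 12 × 3 = 36 m/s
Δv = 25 m/s, so v(9) = -8 + (25) = 17 m/s.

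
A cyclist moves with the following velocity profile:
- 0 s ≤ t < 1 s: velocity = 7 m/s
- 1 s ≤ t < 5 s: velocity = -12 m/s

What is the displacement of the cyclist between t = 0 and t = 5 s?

-41 m

Net displacement equals the area under the velocity-time graph (areas below the axis count negative).
0–1 s: 7 × 1 = 7 m
1–5 s: -12 × 4 = -48 m
Net displacement = -41 m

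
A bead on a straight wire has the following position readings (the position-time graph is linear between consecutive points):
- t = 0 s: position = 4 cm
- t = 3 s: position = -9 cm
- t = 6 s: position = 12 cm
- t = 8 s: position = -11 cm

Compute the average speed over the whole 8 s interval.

Average speed = (total path length)/(elapsed time); on a piecewise-linear x-t graph the path length is Σ|Δx|.
0–3 s: |Δx| = |-9 − 4| = 13 cm
3–6 s: |Δx| = |12 − -9| = 21 cm
6–8 s: |Δx| = |-11 − 12| = 23 cm
Total path = 57 cm; average speed = 57/8 = 7.125 cm/s.

7.125 cm/s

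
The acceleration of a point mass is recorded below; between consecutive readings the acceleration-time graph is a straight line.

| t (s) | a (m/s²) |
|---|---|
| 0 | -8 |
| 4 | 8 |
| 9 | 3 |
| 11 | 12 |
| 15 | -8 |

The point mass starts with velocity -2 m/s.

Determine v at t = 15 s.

48.5 m/s

Δv equals the area under the a-t graph; then v = v₀ + Δv.
0–4 s: ½(-8 + 8)(4) = 0 m/s
4–9 s: ½(8 + 3)(5) = 27.5 m/s
9–11 s: ½(3 + 12)(2) = 15 m/s
11–15 s: ½(12 + -8)(4) = 8 m/s
Δv = 50.5 m/s, so v(15) = -2 + (50.5) = 48.5 m/s.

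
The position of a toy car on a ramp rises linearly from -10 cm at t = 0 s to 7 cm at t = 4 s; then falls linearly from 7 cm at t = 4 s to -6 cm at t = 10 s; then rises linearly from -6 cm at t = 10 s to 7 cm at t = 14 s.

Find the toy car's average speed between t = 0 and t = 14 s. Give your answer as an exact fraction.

Average speed = (total path length)/(elapsed time); on a piecewise-linear x-t graph the path length is Σ|Δx|.
0–4 s: |Δx| = |7 − -10| = 17 cm
4–10 s: |Δx| = |-6 − 7| = 13 cm
10–14 s: |Δx| = |7 − -6| = 13 cm
Total path = 43 cm; average speed = 43/14 = 43/14 cm/s.

43/14 cm/s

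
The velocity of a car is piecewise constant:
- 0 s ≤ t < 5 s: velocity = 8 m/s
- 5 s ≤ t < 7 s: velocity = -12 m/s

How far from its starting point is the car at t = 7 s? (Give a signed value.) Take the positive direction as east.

Displacement is the signed area under the v-t curve.
0–5 s: 8 × 5 = 40 m
5–7 s: -12 × 2 = -24 m
Net displacement = 16 m

16 m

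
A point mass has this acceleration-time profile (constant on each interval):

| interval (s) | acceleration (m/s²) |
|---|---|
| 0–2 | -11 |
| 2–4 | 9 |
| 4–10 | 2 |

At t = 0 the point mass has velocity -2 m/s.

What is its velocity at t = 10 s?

6 m/s

Δv equals the area under the a-t graph; then v = v₀ + Δv.
0–2 s: -11 × 2 = -22 m/s
2–4 s: 9 × 2 = 18 m/s
4–10 s: 2 × 6 = 12 m/s
Δv = 8 m/s, so v(10) = -2 + (8) = 6 m/s.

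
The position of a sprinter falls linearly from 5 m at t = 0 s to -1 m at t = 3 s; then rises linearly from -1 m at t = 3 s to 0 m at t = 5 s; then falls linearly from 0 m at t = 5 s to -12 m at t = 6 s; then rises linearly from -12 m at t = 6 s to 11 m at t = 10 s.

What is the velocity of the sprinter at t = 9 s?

5.75 m/s

Velocity is the slope of the x-t graph on 6–10 s: (11 − -12)/(10 − 6) = 5.75 m/s.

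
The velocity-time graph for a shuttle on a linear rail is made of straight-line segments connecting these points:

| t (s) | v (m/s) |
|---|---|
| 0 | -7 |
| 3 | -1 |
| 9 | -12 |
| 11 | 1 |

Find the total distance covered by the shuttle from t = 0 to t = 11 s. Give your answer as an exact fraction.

808/13 m

Total distance travelled is ∫|v| dt — sum the magnitudes of each area piece.
0–3 s: |½(-7 + -1)(3)| = 12 m
3–9 s: |½(-1 + -12)(6)| = 39 m
9–11 s: v = 0 at t = 141/13 s; triangle areas 144/13 + 1/13 = 145/13 m
Total distance = 808/13 m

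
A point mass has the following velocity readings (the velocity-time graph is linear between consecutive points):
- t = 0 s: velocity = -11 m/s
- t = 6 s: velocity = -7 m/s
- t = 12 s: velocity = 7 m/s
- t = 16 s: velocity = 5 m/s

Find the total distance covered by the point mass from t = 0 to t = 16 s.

99 m

Distance (not displacement) is the total path length: add the absolute areas under v-t.
0–6 s: |½(-11 + -7)(6)| = 54 m
6–12 s: v = 0 at t = 9 s; triangle areas 10.5 + 10.5 = 21 m
12–16 s: |½(7 + 5)(4)| = 24 m
Total distance = 99 m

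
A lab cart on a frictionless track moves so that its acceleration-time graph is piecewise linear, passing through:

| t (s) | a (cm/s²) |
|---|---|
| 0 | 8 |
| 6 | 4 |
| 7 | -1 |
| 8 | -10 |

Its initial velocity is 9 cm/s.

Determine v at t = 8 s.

Δv equals the area under the a-t graph; then v = v₀ + Δv.
0–6 s: ½(8 + 4)(6) = 36 cm/s
6–7 s: ½(4 + -1)(1) = 1.5 cm/s
7–8 s: ½(-1 + -10)(1) = -5.5 cm/s
Δv = 32 cm/s, so v(8) = 9 + (32) = 41 cm/s.

41 cm/s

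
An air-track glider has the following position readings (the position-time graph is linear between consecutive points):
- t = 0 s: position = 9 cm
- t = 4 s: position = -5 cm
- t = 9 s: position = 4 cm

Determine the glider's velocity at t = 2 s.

-3.5 cm/s

Velocity is the slope of the x-t graph on 0–4 s: (-5 − 9)/(4 − 0) = -3.5 cm/s.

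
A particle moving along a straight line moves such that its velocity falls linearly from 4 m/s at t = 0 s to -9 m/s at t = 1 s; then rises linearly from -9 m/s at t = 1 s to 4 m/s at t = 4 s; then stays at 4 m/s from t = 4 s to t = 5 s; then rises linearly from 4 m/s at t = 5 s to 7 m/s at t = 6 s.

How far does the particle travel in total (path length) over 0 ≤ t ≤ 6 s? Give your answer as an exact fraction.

635/26 m

Distance (not displacement) is the total path length: add the absolute areas under v-t.
0–1 s: v = 0 at t = 4/13 s; triangle areas 8/13 + 81/26 = 97/26 m
1–4 s: v = 0 at t = 40/13 s; triangle areas 243/26 + 24/13 = 291/26 m
4–5 s: |4| × 1 = 4 m
5–6 s: |½(4 + 7)(1)| = 5.5 m
Total distance = 635/26 m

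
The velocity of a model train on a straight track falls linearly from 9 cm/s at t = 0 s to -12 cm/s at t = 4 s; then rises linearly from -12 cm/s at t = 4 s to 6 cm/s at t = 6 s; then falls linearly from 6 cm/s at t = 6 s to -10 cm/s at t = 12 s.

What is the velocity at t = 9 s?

-2 cm/s

On 6–12 s the graph is linear from 6 to -10 cm/s: v(9) = 6 + (-10 − 6)·(9 − 6)/(12 − 6) = -2 cm/s.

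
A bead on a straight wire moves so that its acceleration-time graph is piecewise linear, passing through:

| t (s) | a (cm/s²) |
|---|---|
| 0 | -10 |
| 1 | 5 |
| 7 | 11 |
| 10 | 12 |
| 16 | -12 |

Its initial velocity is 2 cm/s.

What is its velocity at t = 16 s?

82 cm/s

Δv equals the area under the a-t graph; then v = v₀ + Δv.
0–1 s: ½(-10 + 5)(1) = -2.5 cm/s
1–7 s: ½(5 + 11)(6) = 48 cm/s
7–10 s: ½(11 + 12)(3) = 34.5 cm/s
10–16 s: ½(12 + -12)(6) = 0 cm/s
Δv = 80 cm/s, so v(16) = 2 + (80) = 82 cm/s.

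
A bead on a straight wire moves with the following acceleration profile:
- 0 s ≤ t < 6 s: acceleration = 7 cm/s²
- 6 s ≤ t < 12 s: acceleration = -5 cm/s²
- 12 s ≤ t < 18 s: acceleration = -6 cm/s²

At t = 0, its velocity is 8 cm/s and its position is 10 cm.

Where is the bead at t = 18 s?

On each constant-a segment, Δv = aΔt and Δx = v₀Δt + ½aΔt²; chain segment to segment.
0–6 s: v starts 8 cm/s; Δx = 8·6 + ½·7·6² = 174 cm; v ends 50 cm/s.
6–12 s: v starts 50 cm/s; Δx = 50·6 + ½·-5·6² = 210 cm; v ends 20 cm/s.
12–18 s: v starts 20 cm/s; Δx = 20·6 + ½·-6·6² = 12 cm; v ends -16 cm/s.
x(18) = 10 + Σ Δx = 406 cm.

406 cm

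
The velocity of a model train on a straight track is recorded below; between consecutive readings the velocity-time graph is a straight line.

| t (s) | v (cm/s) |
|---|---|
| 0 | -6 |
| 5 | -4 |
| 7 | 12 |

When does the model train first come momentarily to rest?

v changes sign on 5–7 s (from -4 to 12); the graph is linear there, so v = 0 at t = 5 + (4)·(7 − 5)/(12 − -4) = 5.5 s.

t = 5.5 s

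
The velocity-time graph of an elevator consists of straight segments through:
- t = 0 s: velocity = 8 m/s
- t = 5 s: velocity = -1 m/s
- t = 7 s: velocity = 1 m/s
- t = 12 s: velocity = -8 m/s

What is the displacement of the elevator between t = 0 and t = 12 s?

0 m

Net displacement equals the area under the velocity-time graph (areas below the axis count negative).
0–5 s: ½(8 + -1)(5) = 17.5 m
5–7 s: ½(-1 + 1)(2) = 0 m
7–12 s: ½(1 + -8)(5) = -17.5 m
Net displacement = 0 m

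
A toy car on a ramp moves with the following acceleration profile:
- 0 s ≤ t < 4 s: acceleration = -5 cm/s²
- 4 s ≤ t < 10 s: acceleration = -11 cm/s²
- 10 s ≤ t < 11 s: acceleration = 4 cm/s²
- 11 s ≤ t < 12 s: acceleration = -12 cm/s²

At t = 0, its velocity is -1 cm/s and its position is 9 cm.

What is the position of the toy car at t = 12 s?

-533 cm

On each constant-a segment, Δv = aΔt and Δx = v₀Δt + ½aΔt²; chain segment to segment.
0–4 s: v starts -1 cm/s; Δx = -1·4 + ½·-5·4² = -44 cm; v ends -21 cm/s.
4–10 s: v starts -21 cm/s; Δx = -21·6 + ½·-11·6² = -324 cm; v ends -87 cm/s.
10–11 s: v starts -87 cm/s; Δx = -87·1 + ½·4·1² = -85 cm; v ends -83 cm/s.
11–12 s: v starts -83 cm/s; Δx = -83·1 + ½·-12·1² = -89 cm; v ends -95 cm/s.
x(12) = 9 + Σ Δx = -533 cm.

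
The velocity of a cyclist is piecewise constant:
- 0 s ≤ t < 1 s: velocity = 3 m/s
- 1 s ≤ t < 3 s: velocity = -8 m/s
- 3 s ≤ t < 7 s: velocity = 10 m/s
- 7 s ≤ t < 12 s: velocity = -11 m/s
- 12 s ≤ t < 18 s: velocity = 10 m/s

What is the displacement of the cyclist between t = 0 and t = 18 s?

Displacement is the signed area under the v-t curve.
0–1 s: 3 × 1 = 3 m
1–3 s: -8 × 2 = -16 m
3–7 s: 10 × 4 = 40 m
7–12 s: -11 × 5 = -55 m
12–18 s: 10 × 6 = 60 m
Net displacement = 32 m

32 m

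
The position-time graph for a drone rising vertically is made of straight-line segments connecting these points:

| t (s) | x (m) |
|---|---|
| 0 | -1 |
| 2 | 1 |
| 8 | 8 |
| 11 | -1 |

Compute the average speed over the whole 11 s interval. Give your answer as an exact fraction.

18/11 m/s

Average speed = (total path length)/(elapsed time); on a piecewise-linear x-t graph the path length is Σ|Δx|.
0–2 s: |Δx| = |1 − -1| = 2 m
2–8 s: |Δx| = |8 − 1| = 7 m
8–11 s: |Δx| = |-1 − 8| = 9 m
Total path = 18 m; average speed = 18/11 = 18/11 m/s.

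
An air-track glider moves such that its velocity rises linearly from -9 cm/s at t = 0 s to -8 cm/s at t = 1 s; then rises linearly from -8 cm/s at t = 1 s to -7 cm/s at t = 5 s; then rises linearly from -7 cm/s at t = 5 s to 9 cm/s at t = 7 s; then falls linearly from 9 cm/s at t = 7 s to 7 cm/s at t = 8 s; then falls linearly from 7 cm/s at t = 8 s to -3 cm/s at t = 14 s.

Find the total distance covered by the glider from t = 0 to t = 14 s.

Distance (not displacement) is the total path length: add the absolute areas under v-t.
0–1 s: |½(-9 + -8)(1)| = 8.5 cm
1–5 s: |½(-8 + -7)(4)| = 30 cm
5–7 s: v = 0 at t = 5.875 s; triangle areas 3.0625 + 5.0625 = 8.125 cm
7–8 s: |½(9 + 7)(1)| = 8 cm
8–14 s: v = 0 at t = 12.2 s; triangle areas 14.7 + 2.7 = 17.4 cm
Total distance = 72.025 cm

72.025 cm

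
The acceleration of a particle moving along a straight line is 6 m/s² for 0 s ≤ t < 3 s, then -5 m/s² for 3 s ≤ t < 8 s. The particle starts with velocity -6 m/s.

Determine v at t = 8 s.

Δv equals the area under the a-t graph; then v = v₀ + Δv.
0–3 s: 6 × 3 = 18 m/s
3–8 s: -5 × 5 = -25 m/s
Δv = -7 m/s, so v(8) = -6 + (-7) = -13 m/s.

-13 m/s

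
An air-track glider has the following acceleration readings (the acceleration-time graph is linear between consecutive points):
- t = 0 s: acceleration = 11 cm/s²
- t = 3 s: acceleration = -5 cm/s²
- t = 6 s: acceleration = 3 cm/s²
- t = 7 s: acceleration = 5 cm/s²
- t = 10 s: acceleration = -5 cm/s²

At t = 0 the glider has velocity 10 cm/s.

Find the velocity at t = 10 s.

20 cm/s

Δv equals the area under the a-t graph; then v = v₀ + Δv.
0–3 s: ½(11 + -5)(3) = 9 cm/s
3–6 s: ½(-5 + 3)(3) = -3 cm/s
6–7 s: ½(3 + 5)(1) = 4 cm/s
7–10 s: ½(5 + -5)(3) = 0 cm/s
Δv = 10 cm/s, so v(10) = 10 + (10) = 20 cm/s.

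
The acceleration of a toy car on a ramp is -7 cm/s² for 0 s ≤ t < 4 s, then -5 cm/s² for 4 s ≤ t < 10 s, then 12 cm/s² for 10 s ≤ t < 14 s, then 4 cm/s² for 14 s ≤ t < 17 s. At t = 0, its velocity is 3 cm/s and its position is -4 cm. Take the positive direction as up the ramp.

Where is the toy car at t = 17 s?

On each constant-a segment, Δv = aΔt and Δx = v₀Δt + ½aΔt²; chain segment to segment.
0–4 s: v starts 3 cm/s; Δx = 3·4 + ½·-7·4² = -44 cm; v ends -25 cm/s.
4–10 s: v starts -25 cm/s; Δx = -25·6 + ½·-5·6² = -240 cm; v ends -55 cm/s.
10–14 s: v starts -55 cm/s; Δx = -55·4 + ½·12·4² = -124 cm; v ends -7 cm/s.
14–17 s: v starts -7 cm/s; Δx = -7·3 + ½·4·3² = -3 cm; v ends 5 cm/s.
x(17) = -4 + Σ Δx = -415 cm.

-415 cm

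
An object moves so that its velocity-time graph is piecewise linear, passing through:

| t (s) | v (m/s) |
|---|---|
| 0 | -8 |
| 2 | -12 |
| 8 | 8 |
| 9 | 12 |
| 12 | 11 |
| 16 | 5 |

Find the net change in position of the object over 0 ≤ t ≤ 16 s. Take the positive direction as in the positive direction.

Net displacement equals the area under the velocity-time graph (areas below the axis count negative).
0–2 s: ½(-8 + -12)(2) = -20 m
2–8 s: ½(-12 + 8)(6) = -12 m
8–9 s: ½(8 + 12)(1) = 10 m
9–12 s: ½(12 + 11)(3) = 34.5 m
12–16 s: ½(11 + 5)(4) = 32 m
Net displacement = 44.5 m

44.5 m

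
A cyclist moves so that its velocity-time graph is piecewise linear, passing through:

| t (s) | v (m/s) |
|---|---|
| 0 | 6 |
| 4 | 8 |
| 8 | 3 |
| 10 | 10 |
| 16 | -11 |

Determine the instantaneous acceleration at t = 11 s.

Acceleration is the slope of the v-t graph on 10–16 s: (-11 − 10)/(16 − 10) = -3.5 m/s².

-3.5 m/s²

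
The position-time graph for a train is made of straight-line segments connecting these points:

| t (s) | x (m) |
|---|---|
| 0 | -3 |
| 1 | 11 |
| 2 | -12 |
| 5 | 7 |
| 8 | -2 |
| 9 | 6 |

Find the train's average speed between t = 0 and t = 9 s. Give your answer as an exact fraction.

73/9 m/s

Average speed = (total path length)/(elapsed time); on a piecewise-linear x-t graph the path length is Σ|Δx|.
0–1 s: |Δx| = |11 − -3| = 14 m
1–2 s: |Δx| = |-12 − 11| = 23 m
2–5 s: |Δx| = |7 − -12| = 19 m
5–8 s: |Δx| = |-2 − 7| = 9 m
8–9 s: |Δx| = |6 − -2| = 8 m
Total path = 73 m; average speed = 73/9 = 73/9 m/s.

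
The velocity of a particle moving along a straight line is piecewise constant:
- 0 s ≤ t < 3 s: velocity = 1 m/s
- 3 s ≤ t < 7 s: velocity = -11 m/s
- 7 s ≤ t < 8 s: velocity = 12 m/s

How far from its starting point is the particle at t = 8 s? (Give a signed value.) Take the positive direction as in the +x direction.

Net displacement equals the area under the velocity-time graph (areas below the axis count negative).
0–3 s: 1 × 3 = 3 m
3–7 s: -11 × 4 = -44 m
7–8 s: 12 × 1 = 12 m
Net displacement = -29 m

-29 m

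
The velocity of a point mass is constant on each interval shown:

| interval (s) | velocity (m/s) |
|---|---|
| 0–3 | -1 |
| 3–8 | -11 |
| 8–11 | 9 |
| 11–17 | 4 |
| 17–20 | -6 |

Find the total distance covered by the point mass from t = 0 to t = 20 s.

Distance (not displacement) is the total path length: add the absolute areas under v-t.
0–3 s: |-1| × 3 = 3 m
3–8 s: |-11| × 5 = 55 m
8–11 s: |9| × 3 = 27 m
11–17 s: |4| × 6 = 24 m
17–20 s: |-6| × 3 = 18 m
Total distance = 127 m

127 m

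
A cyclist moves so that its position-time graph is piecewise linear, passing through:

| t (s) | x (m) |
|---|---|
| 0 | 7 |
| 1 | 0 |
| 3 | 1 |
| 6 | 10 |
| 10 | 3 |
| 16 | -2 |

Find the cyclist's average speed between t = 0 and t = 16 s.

Average speed = (total path length)/(elapsed time); on a piecewise-linear x-t graph the path length is Σ|Δx|.
0–1 s: |Δx| = |0 − 7| = 7 m
1–3 s: |Δx| = |1 − 0| = 1 m
3–6 s: |Δx| = |10 − 1| = 9 m
6–10 s: |Δx| = |3 − 10| = 7 m
10–16 s: |Δx| = |-2 − 3| = 5 m
Total path = 29 m; average speed = 29/16 = 1.8125 m/s.

1.8125 m/s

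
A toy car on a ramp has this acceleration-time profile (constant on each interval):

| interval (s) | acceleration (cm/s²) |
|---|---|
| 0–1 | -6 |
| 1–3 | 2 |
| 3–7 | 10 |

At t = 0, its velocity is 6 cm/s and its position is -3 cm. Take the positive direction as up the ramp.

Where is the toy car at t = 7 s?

On each constant-a segment, Δv = aΔt and Δx = v₀Δt + ½aΔt²; chain segment to segment.
0–1 s: v starts 6 cm/s; Δx = 6·1 + ½·-6·1² = 3 cm; v ends 0 cm/s.
1–3 s: v starts 0 cm/s; Δx = 0·2 + ½·2·2² = 4 cm; v ends 4 cm/s.
3–7 s: v starts 4 cm/s; Δx = 4·4 + ½·10·4² = 96 cm; v ends 44 cm/s.
x(7) = -3 + Σ Δx = 100 cm.

100 cm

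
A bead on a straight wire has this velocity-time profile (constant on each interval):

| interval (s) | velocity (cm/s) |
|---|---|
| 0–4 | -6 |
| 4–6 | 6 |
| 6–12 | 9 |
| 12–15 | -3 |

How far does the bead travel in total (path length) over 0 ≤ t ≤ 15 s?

99 cm

Total distance travelled is ∫|v| dt — sum the magnitudes of each area piece.
0–4 s: |-6| × 4 = 24 cm
4–6 s: |6| × 2 = 12 cm
6–12 s: |9| × 6 = 54 cm
12–15 s: |-3| × 3 = 9 cm
Total distance = 99 cm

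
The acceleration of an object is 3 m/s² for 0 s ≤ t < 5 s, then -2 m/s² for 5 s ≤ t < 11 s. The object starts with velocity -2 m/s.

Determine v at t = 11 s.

Δv equals the area under the a-t graph; then v = v₀ + Δv.
0–5 s: 3 × 5 = 15 m/s
5–11 s: -2 × 6 = -12 m/s
Δv = 3 m/s, so v(11) = -2 + (3) = 1 m/s.

1 m/s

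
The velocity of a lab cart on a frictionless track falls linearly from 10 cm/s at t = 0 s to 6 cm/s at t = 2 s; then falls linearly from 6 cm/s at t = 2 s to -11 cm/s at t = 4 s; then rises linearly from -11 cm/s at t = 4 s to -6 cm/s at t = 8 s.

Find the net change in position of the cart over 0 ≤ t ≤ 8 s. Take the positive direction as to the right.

-23 cm

Displacement is the signed area under the v-t curve.
0–2 s: ½(10 + 6)(2) = 16 cm
2–4 s: ½(6 + -11)(2) = -5 cm
4–8 s: ½(-11 + -6)(4) = -34 cm
Net displacement = -23 cm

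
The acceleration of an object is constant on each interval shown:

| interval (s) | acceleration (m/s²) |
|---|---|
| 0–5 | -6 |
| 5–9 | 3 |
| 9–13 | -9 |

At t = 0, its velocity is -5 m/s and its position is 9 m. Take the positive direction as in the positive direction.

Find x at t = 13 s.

-371 m

On each constant-a segment, Δv = aΔt and Δx = v₀Δt + ½aΔt²; chain segment to segment.
0–5 s: v starts -5 m/s; Δx = -5·5 + ½·-6·5² = -100 m; v ends -35 m/s.
5–9 s: v starts -35 m/s; Δx = -35·4 + ½·3·4² = -116 m; v ends -23 m/s.
9–13 s: v starts -23 m/s; Δx = -23·4 + ½·-9·4² = -164 m; v ends -59 m/s.
x(13) = 9 + Σ Δx = -371 m.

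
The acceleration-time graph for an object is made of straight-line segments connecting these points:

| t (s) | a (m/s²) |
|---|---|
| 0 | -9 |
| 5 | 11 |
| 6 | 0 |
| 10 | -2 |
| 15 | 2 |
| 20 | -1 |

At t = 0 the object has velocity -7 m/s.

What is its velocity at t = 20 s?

2 m/s

Δv equals the area under the a-t graph; then v = v₀ + Δv.
0–5 s: ½(-9 + 11)(5) = 5 m/s
5–6 s: ½(11 + 0)(1) = 5.5 m/s
6–10 s: ½(0 + -2)(4) = -4 m/s
10–15 s: ½(-2 + 2)(5) = 0 m/s
15–20 s: ½(2 + -1)(5) = 2.5 m/s
Δv = 9 m/s, so v(20) = -7 + (9) = 2 m/s.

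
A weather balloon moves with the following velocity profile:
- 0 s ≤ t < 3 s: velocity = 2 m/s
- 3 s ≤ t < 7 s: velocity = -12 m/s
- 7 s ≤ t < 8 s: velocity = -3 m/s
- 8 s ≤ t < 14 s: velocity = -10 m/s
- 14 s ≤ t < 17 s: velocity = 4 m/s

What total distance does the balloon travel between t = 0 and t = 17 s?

Total distance travelled is ∫|v| dt — sum the magnitudes of each area piece.
0–3 s: |2| × 3 = 6 m
3–7 s: |-12| × 4 = 48 m
7–8 s: |-3| × 1 = 3 m
8–14 s: |-10| × 6 = 60 m
14–17 s: |4| × 3 = 12 m
Total distance = 129 m

129 m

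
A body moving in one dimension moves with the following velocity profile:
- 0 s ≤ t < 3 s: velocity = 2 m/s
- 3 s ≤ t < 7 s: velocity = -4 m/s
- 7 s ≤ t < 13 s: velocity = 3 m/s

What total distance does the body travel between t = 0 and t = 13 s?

40 m

Distance (not displacement) is the total path length: add the absolute areas under v-t.
0–3 s: |2| × 3 = 6 m
3–7 s: |-4| × 4 = 16 m
7–13 s: |3| × 6 = 18 m
Total distance = 40 m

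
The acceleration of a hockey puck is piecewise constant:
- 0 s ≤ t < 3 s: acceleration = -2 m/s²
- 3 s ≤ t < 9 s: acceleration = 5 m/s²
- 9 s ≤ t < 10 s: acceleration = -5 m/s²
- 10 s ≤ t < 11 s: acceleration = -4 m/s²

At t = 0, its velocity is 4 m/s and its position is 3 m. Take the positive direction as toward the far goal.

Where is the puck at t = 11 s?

On each constant-a segment, Δv = aΔt and Δx = v₀Δt + ½aΔt²; chain segment to segment.
0–3 s: v starts 4 m/s; Δx = 4·3 + ½·-2·3² = 3 m; v ends -2 m/s.
3–9 s: v starts -2 m/s; Δx = -2·6 + ½·5·6² = 78 m; v ends 28 m/s.
9–10 s: v starts 28 m/s; Δx = 28·1 + ½·-5·1² = 25.5 m; v ends 23 m/s.
10–11 s: v starts 23 m/s; Δx = 23·1 + ½·-4·1² = 21 m; v ends 19 m/s.
x(11) = 3 + Σ Δx = 130.5 m.

130.5 m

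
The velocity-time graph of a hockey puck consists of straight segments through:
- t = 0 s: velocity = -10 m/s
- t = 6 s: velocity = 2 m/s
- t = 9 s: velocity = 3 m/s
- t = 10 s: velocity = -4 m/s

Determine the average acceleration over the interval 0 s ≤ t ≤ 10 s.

Average acceleration = Δv/Δt = (-4 − -10)/(10 − 0) = 0.6 m/s².

0.6 m/s²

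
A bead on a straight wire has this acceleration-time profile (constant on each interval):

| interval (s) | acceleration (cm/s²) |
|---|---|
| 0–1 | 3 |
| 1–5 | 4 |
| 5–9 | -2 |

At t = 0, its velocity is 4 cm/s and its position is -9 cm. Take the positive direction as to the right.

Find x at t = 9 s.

132.5 cm

On each constant-a segment, Δv = aΔt and Δx = v₀Δt + ½aΔt²; chain segment to segment.
0–1 s: v starts 4 cm/s; Δx = 4·1 + ½·3·1² = 5.5 cm; v ends 7 cm/s.
1–5 s: v starts 7 cm/s; Δx = 7·4 + ½·4·4² = 60 cm; v ends 23 cm/s.
5–9 s: v starts 23 cm/s; Δx = 23·4 + ½·-2·4² = 76 cm; v ends 15 cm/s.
x(9) = -9 + Σ Δx = 132.5 cm.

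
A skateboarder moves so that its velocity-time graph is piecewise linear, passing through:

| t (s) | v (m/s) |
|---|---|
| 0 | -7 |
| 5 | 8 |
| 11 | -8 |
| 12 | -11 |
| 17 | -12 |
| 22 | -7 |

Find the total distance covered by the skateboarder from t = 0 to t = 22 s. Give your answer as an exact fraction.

472/3 m

Distance (not displacement) is the total path length: add the absolute areas under v-t.
0–5 s: v = 0 at t = 7/3 s; triangle areas 49/6 + 32/3 = 113/6 m
5–11 s: v = 0 at t = 8 s; triangle areas 12 + 12 = 24 m
11–12 s: |½(-8 + -11)(1)| = 9.5 m
12–17 s: |½(-11 + -12)(5)| = 57.5 m
17–22 s: |½(-12 + -7)(5)| = 47.5 m
Total distance = 472/3 m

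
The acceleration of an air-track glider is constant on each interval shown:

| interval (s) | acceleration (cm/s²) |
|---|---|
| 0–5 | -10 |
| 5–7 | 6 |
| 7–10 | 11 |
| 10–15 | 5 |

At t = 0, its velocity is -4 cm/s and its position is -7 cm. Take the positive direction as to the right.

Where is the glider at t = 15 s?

On each constant-a segment, Δv = aΔt and Δx = v₀Δt + ½aΔt²; chain segment to segment.
0–5 s: v starts -4 cm/s; Δx = -4·5 + ½·-10·5² = -145 cm; v ends -54 cm/s.
5–7 s: v starts -54 cm/s; Δx = -54·2 + ½·6·2² = -96 cm; v ends -42 cm/s.
7–10 s: v starts -42 cm/s; Δx = -42·3 + ½·11·3² = -76.5 cm; v ends -9 cm/s.
10–15 s: v starts -9 cm/s; Δx = -9·5 + ½·5·5² = 17.5 cm; v ends 16 cm/s.
x(15) = -7 + Σ Δx = -307 cm.

-307 cm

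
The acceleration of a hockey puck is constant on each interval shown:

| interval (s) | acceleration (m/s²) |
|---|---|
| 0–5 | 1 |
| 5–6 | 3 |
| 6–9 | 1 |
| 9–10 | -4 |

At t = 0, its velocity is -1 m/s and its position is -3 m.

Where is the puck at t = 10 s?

On each constant-a segment, Δv = aΔt and Δx = v₀Δt + ½aΔt²; chain segment to segment.
0–5 s: v starts -1 m/s; Δx = -1·5 + ½·1·5² = 7.5 m; v ends 4 m/s.
5–6 s: v starts 4 m/s; Δx = 4·1 + ½·3·1² = 5.5 m; v ends 7 m/s.
6–9 s: v starts 7 m/s; Δx = 7·3 + ½·1·3² = 25.5 m; v ends 10 m/s.
9–10 s: v starts 10 m/s; Δx = 10·1 + ½·-4·1² = 8 m; v ends 6 m/s.
x(10) = -3 + Σ Δx = 43.5 m.

43.5 m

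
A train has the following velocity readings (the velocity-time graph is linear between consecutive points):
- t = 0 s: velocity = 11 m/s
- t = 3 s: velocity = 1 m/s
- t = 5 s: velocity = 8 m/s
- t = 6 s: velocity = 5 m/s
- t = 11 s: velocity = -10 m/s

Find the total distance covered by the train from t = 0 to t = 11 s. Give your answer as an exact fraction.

163/3 m

Total distance travelled is ∫|v| dt — sum the magnitudes of each area piece.
0–3 s: |½(11 + 1)(3)| = 18 m
3–5 s: |½(1 + 8)(2)| = 9 m
5–6 s: |½(8 + 5)(1)| = 6.5 m
6–11 s: v = 0 at t = 23/3 s; triangle areas 25/6 + 50/3 = 125/6 m
Total distance = 163/3 m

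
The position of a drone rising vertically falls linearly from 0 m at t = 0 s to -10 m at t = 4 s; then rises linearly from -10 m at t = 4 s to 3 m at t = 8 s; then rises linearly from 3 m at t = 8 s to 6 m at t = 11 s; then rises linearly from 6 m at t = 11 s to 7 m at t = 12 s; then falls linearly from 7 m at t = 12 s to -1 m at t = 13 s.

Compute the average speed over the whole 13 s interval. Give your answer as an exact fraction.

Average speed = (total path length)/(elapsed time); on a piecewise-linear x-t graph the path length is Σ|Δx|.
0–4 s: |Δx| = |-10 − 0| = 10 m
4–8 s: |Δx| = |3 − -10| = 13 m
8–11 s: |Δx| = |6 − 3| = 3 m
11–12 s: |Δx| = |7 − 6| = 1 m
12–13 s: |Δx| = |-1 − 7| = 8 m
Total path = 35 m; average speed = 35/13 = 35/13 m/s.

35/13 m/s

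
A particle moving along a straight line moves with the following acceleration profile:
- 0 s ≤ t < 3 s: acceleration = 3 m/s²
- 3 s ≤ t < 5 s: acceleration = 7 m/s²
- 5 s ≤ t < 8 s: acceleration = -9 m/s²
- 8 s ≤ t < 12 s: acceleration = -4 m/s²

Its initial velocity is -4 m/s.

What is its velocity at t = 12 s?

Δv equals the area under the a-t graph; then v = v₀ + Δv.
0–3 s: 3 × 3 = 9 m/s
3–5 s: 7 × 2 = 14 m/s
5–8 s: -9 × 3 = -27 m/s
8–12 s: -4 × 4 = -16 m/s
Δv = -20 m/s, so v(12) = -4 + (-20) = -24 m/s.

-24 m/s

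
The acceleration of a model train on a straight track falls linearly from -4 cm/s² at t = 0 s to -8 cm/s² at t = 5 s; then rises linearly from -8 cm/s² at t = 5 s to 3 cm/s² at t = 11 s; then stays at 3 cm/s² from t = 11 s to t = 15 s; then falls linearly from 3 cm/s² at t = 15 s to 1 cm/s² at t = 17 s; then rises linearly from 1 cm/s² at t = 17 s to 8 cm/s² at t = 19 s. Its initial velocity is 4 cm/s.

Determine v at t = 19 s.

Δv equals the area under the a-t graph; then v = v₀ + Δv.
0–5 s: ½(-4 + -8)(5) = -30 cm/s
5–11 s: ½(-8 + 3)(6) = -15 cm/s
11–15 s: 3 × 4 = 12 cm/s
15–17 s: ½(3 + 1)(2) = 4 cm/s
17–19 s: ½(1 + 8)(2) = 9 cm/s
Δv = -20 cm/s, so v(19) = 4 + (-20) = -16 cm/s.

-16 cm/s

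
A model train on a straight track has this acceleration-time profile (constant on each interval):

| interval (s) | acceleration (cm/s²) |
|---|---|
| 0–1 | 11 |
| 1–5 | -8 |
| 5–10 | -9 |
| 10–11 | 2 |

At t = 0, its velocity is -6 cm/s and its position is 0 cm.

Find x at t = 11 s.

-363 cm

On each constant-a segment, Δv = aΔt and Δx = v₀Δt + ½aΔt²; chain segment to segment.
0–1 s: v starts -6 cm/s; Δx = -6·1 + ½·11·1² = -0.5 cm; v ends 5 cm/s.
1–5 s: v starts 5 cm/s; Δx = 5·4 + ½·-8·4² = -44 cm; v ends -27 cm/s.
5–10 s: v starts -27 cm/s; Δx = -27·5 + ½·-9·5² = -247.5 cm; v ends -72 cm/s.
10–11 s: v starts -72 cm/s; Δx = -72·1 + ½·2·1² = -71 cm; v ends -70 cm/s.
x(11) = 0 + Σ Δx = -363 cm.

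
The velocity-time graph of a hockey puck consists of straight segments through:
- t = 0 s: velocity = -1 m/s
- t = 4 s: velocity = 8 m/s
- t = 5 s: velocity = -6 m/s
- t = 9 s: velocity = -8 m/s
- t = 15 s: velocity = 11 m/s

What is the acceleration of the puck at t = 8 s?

Acceleration is the slope of the v-t graph on 5–9 s: (-8 − -6)/(9 − 5) = -0.5 m/s².

-0.5 m/s²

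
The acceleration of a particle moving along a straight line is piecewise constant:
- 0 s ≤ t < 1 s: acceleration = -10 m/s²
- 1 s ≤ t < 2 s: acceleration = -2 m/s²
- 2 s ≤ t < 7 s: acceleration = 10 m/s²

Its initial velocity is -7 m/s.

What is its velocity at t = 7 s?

31 m/s

Δv equals the area under the a-t graph; then v = v₀ + Δv.
0–1 s: -10 × 1 = -10 m/s
1–2 s: -2 × 1 = -2 m/s
2–7 s: 10 × 5 = 50 m/s
Δv = 38 m/s, so v(7) = -7 + (38) = 31 m/s.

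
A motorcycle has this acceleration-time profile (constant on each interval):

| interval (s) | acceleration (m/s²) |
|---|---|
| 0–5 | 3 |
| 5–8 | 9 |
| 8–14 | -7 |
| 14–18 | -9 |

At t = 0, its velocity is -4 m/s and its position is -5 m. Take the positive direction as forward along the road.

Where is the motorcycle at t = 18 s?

100 m

On each constant-a segment, Δv = aΔt and Δx = v₀Δt + ½aΔt²; chain segment to segment.
0–5 s: v starts -4 m/s; Δx = -4·5 + ½·3·5² = 17.5 m; v ends 11 m/s.
5–8 s: v starts 11 m/s; Δx = 11·3 + ½·9·3² = 73.5 m; v ends 38 m/s.
8–14 s: v starts 38 m/s; Δx = 38·6 + ½·-7·6² = 102 m; v ends -4 m/s.
14–18 s: v starts -4 m/s; Δx = -4·4 + ½·-9·4² = -88 m; v ends -40 m/s.
x(18) = -5 + Σ Δx = 100 m.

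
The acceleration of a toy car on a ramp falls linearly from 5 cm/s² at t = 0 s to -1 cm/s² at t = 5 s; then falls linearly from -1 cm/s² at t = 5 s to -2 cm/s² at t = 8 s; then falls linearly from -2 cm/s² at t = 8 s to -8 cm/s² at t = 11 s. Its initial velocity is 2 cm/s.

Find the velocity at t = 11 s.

-7.5 cm/s

Δv equals the area under the a-t graph; then v = v₀ + Δv.
0–5 s: ½(5 + -1)(5) = 10 cm/s
5–8 s: ½(-1 + -2)(3) = -4.5 cm/s
8–11 s: ½(-2 + -8)(3) = -15 cm/s
Δv = -9.5 cm/s, so v(11) = 2 + (-9.5) = -7.5 cm/s.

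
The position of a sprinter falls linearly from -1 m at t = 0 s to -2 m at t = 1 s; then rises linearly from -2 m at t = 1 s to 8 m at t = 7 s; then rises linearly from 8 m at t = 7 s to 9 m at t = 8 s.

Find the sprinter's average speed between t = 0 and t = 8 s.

Average speed = (total path length)/(elapsed time); on a piecewise-linear x-t graph the path length is Σ|Δx|.
0–1 s: |Δx| = |-2 − -1| = 1 m
1–7 s: |Δx| = |8 − -2| = 10 m
7–8 s: |Δx| = |9 − 8| = 1 m
Total path = 12 m; average speed = 12/8 = 1.5 m/s.

1.5 m/s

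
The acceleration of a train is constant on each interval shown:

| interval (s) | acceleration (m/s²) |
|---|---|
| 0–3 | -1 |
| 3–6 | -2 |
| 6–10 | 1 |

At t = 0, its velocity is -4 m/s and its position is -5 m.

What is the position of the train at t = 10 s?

-95.5 m

On each constant-a segment, Δv = aΔt and Δx = v₀Δt + ½aΔt²; chain segment to segment.
0–3 s: v starts -4 m/s; Δx = -4·3 + ½·-1·3² = -16.5 m; v ends -7 m/s.
3–6 s: v starts -7 m/s; Δx = -7·3 + ½·-2·3² = -30 m; v ends -13 m/s.
6–10 s: v starts -13 m/s; Δx = -13·4 + ½·1·4² = -44 m; v ends -9 m/s.
x(10) = -5 + Σ Δx = -95.5 m.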